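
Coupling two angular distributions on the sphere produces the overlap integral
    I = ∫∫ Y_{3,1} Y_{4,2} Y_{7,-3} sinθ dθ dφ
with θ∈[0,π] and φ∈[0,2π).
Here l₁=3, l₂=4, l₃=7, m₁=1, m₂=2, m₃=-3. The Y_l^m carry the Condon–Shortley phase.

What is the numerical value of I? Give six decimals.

-0.239176

Checks pass: Σm=0; 14 even; l₃=7∈[1,7].
(2·3+1)(2·4+1)(2·7+1) = 945
Δ: 0! 6! 8! / 15! → 1/45045
sum: t=0:+1/20736 = 1/20736
3j²(3 4 7; 0 0 0) = Δ·Π!·Σ² = 35/1287  (sign -1)
sum: t=0:+1/69120 = 1/69120
3j²(3 4 7; 1 2 -3) = Δ·Π!·Σ² = 4/143  (sign +1)
combine: 4πI² = 945·35/1287·4/143 = 14700/20449
take √, sign -1: I = -0.23917605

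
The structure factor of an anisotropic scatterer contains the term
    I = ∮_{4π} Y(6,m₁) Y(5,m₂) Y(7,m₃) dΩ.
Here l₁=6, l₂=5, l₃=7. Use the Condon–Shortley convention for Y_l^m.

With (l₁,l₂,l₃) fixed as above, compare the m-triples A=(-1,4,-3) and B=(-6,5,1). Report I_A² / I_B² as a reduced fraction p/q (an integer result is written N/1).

Shared (l₁,l₂,l₃)=(6,5,7): N and (l;000)² cancel in I_A²/I_B².
A: Δ = 4!·8!·6!/19! = 1/174594420; Racah Σ t=3..4: t=3:−1/2488320 t=4:+1/2073600 = 1/12441600; ⇒ 3j(6 5 7; -1 4 -3)² = 98/138567, sgn +1
B: Δ = 4!·8!·6!/19! = 1/174594420; Racah Σ t=4..4: t=4:+1/696729600 = 1/696729600; ⇒ 3j(6 5 7; -6 5 1)² = 5/8398, sgn +1
I_A²/I_B² = (98/138567)/(5/8398) = 196/165

196/165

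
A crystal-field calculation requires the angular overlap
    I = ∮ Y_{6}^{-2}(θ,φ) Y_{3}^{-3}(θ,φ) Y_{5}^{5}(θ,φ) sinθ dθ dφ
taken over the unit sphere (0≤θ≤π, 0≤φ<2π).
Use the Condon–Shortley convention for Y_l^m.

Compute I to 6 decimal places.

-0.036034

m-sum 0 ✓  L=14 even ✓  3≤5≤9 ✓
Π(2lᵢ+1) = 13×7×11 = 1001
triangle coeff Δ(6,3,5) = 1/675675
Σ_t [1,3]: t=1:−1/8640 t=2:+1/2304 t=3:−1/8640 = 7/34560
(3j)²=7/429 [(6 3 5; 0 0 0)], sign=-1
Σ_t [0,0]: t=0:+1/1935360 = 1/1935360
(3j)²=1/1001 [(6 3 5; -2 -3 5)], sign=+1
⇒ 4πI² = 7/429
I = (-1)√(7/429/(4π)) = -0.03603425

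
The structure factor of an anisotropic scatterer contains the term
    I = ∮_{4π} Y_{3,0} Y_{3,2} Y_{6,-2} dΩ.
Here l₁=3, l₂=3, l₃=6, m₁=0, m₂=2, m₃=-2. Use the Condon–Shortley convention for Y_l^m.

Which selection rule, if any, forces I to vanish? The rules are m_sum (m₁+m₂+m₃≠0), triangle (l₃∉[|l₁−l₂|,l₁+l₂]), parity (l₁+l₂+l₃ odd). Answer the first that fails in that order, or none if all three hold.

m₁+m₂+m₃ = 0 + 2 − 2 = 0  ✓
triangle: |3−3|=0 ≤ l₃=6 ≤ 3+3=6  ✓
parity: l₁+l₂+l₃ = 12 is even  ✓

none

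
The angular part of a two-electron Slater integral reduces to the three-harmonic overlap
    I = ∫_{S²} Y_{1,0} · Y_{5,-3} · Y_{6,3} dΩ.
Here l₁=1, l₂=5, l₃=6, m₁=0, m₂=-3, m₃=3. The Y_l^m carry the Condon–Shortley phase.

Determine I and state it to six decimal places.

Rules hold: Σm=0, L=12 even, 4≤6≤6.
N = 3·11·13 = 429
Δ = 0!·2!·10!/13! = 1/858
Racah Σ t=0..0: t=0:+1/14400 = 1/14400
⇒ 3j(1 5 6; 0 0 0)² = 6/143, sgn +1
Racah Σ t=0..0: t=0:+1/80640 = 1/80640
⇒ 3j(1 5 6; 0 -3 3)² = 9/286, sgn -1
4πI² = N·(3j₀)²·(3jₘ)² = 81/143
I = -1·√(0.566434/4π) = -0.21230956

-0.212310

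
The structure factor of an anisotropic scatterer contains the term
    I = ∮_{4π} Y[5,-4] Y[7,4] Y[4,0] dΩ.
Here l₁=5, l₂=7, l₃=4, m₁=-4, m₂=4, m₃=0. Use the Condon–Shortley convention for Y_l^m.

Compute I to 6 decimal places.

Rules hold: Σm=0, L=16 even, 2≤4≤12.
N = 11·15·9 = 1485
Δ = 8!·2!·6!/17! = 1/6126120
Racah Σ t=3..5: t=3:−1/69120 t=4:+1/20736 t=5:−1/69120 = 1/51840
⇒ 3j(5 7 4; 0 0 0)² = 280/21879, sgn +1
Racah Σ t=7..8: t=7:−1/483840 t=8:+1/1451520 = -1/725760
⇒ 3j(5 7 4; -4 4 0)² = 24/1547, sgn -1
4πI² = N·(3j₀)²·(3jₘ)² = 14400/48841
I = -1·√(0.294834/4π) = -0.15317364

-0.153174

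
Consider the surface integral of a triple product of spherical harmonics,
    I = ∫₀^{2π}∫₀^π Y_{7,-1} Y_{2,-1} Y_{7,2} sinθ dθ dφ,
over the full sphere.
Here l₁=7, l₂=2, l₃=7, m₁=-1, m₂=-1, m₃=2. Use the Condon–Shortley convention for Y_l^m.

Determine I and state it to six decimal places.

0.077064

Checks pass: Σm=0; 16 even; l₃=7∈[5,9].
(2·7+1)(2·2+1)(2·7+1) = 1125
Δ: 2! 12! 2! / 17! → 1/185640
sum: t=0:+1/2419200 t=1:−1/518400 t=2:+1/2419200 = -1/907200
3j²(7 2 7; 0 0 0) = Δ·Π!·Σ² = 56/3315  (sign +1)
sum: t=0:+1/1935360 t=1:−1/1209600 = -1/3225600
3j²(7 2 7; -1 -1 2) = Δ·Π!·Σ² = 243/61880  (sign +1)
combine: 4πI² = 1125·56/3315·243/61880 = 3645/48841
take √, sign +1: I = 0.07706400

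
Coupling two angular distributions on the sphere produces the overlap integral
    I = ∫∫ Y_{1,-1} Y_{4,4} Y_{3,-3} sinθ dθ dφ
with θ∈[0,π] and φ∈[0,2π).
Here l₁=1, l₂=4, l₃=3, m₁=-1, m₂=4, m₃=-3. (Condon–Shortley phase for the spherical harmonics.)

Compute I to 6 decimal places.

m-sum 0 ✓  L=8 even ✓  3≤3≤5 ✓
Π(2lᵢ+1) = 3×9×7 = 189
triangle coeff Δ(1,4,3) = 1/252
Σ_t [1,1]: t=1:−1/36 = -1/36
(3j)²=4/63 [(1 4 3; 0 0 0)], sign=+1
Σ_t [2,2]: t=2:+1/1440 = 1/1440
(3j)²=1/9 [(1 4 3; -1 4 -3)], sign=+1
⇒ 4πI² = 4/3
I = (+1)√(4/3/(4π)) = 0.32573501

0.325735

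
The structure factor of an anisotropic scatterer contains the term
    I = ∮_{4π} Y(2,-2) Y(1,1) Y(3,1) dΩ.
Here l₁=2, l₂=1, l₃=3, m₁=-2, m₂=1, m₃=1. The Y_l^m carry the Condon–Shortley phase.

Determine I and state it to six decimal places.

-0.082589

m-sum 0 ✓  L=6 even ✓  1≤3≤3 ✓
Π(2lᵢ+1) = 5×3×7 = 105
triangle coeff Δ(2,1,3) = 1/105
Σ_t [0,0]: t=0:+1/4 = 1/4
(3j)²=3/35 [(2 1 3; 0 0 0)], sign=-1
Σ_t [0,0]: t=0:+1/48 = 1/48
(3j)²=1/105 [(2 1 3; -2 1 1)], sign=+1
⇒ 4πI² = 3/35
I = (-1)√(3/35/(4π)) = -0.08258890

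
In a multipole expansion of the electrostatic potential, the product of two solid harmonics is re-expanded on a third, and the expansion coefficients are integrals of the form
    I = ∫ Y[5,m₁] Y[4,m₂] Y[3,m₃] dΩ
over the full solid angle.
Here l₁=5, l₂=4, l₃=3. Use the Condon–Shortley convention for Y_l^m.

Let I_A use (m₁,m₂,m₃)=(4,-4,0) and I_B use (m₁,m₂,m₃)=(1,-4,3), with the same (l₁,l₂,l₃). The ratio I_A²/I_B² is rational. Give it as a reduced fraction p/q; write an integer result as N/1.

84/5

Shared (l₁,l₂,l₃)=(5,4,3): N and (l;000)² cancel in I_A²/I_B².
A: Δ = 6!·4!·2!/13! = 1/180180; Racah Σ t=0..0: t=0:+1/8640 = 1/8640; ⇒ 3j(5 4 3; 4 -4 0)² = 28/715, sgn -1
B: Δ = 6!·4!·2!/13! = 1/180180; Racah Σ t=0..0: t=0:+1/34560 = 1/34560; ⇒ 3j(5 4 3; 1 -4 3)² = 1/429, sgn +1
I_A²/I_B² = (28/715)/(1/429) = 84/5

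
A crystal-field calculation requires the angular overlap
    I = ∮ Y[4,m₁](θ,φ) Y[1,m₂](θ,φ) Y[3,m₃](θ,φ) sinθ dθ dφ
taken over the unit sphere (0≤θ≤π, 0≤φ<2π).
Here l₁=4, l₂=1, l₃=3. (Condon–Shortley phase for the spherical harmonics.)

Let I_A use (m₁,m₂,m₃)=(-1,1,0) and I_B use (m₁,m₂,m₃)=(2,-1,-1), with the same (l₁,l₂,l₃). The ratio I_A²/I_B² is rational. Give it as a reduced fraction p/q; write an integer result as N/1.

Shared (l₁,l₂,l₃)=(4,1,3): N and (l;000)² cancel in I_A²/I_B².
A: Δ = 2!·6!·0!/9! = 1/252; Racah Σ t=2..2: t=2:+1/72 = 1/72; ⇒ 3j(4 1 3; -1 1 0)² = 5/126, sgn -1
B: Δ = 2!·6!·0!/9! = 1/252; Racah Σ t=0..0: t=0:+1/96 = 1/96; ⇒ 3j(4 1 3; 2 -1 -1)² = 5/84, sgn +1
I_A²/I_B² = (5/126)/(5/84) = 2/3

2/3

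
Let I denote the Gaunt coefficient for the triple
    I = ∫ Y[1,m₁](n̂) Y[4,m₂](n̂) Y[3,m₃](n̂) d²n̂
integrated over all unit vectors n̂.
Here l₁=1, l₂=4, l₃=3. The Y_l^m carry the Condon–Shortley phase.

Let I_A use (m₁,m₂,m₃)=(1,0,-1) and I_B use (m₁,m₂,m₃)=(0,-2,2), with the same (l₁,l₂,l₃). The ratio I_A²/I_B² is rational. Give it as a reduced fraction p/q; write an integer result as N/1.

1/2

l's match ⇒ only the (l;m) 3-j factors differ between A and B.
A: triangle coeff Δ(1,4,3) = 1/252; Σ_t [0,0]: t=0:+1/96 = 1/96; (3j)²=1/42 [(1 4 3; 1 0 -1)], sign=+1
B: triangle coeff Δ(1,4,3) = 1/252; Σ_t [1,1]: t=1:−1/120 = -1/120; (3j)²=1/21 [(1 4 3; 0 -2 2)], sign=+1
I_A²/I_B² = (1/42)/(1/21) = 1/2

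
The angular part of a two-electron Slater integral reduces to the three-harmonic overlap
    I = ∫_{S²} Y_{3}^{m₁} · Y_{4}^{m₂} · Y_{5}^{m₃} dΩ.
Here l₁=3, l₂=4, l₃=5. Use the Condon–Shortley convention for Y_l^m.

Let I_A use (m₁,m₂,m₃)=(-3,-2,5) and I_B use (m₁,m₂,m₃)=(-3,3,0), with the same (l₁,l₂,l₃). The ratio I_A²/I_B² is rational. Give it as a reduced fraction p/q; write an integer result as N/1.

2/1

Shared (l₁,l₂,l₃)=(3,4,5): N and (l;000)² cancel in I_A²/I_B².
A: Δ = 2!·4!·6!/13! = 1/180180; Racah Σ t=2..2: t=2:+1/34560 = 1/34560; ⇒ 3j(3 4 5; -3 -2 5)² = 5/286, sgn +1
B: Δ = 2!·4!·6!/13! = 1/180180; Racah Σ t=2..2: t=2:+1/5760 = 1/5760; ⇒ 3j(3 4 5; -3 3 0)² = 5/572, sgn -1
I_A²/I_B² = (5/286)/(5/572) = 2/1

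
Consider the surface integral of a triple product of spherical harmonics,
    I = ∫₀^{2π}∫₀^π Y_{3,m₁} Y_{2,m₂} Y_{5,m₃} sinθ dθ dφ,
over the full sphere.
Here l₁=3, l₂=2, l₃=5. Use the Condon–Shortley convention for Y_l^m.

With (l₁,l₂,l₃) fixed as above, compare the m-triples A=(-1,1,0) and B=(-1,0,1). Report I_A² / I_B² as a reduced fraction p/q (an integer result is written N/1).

5/9

Same 3,2,5: normalisation and zero-m 3j drop out of the ratio.
A: Δ: 0! 6! 4! / 11! → 1/2310; sum: t=0:+1/288 = 1/288; 3j²(3 2 5; -1 1 0) = Δ·Π!·Σ² = 5/231  (sign -1)
B: Δ: 0! 6! 4! / 11! → 1/2310; sum: t=0:+1/192 = 1/192; 3j²(3 2 5; -1 0 1) = Δ·Π!·Σ² = 3/77  (sign +1)
I_A²/I_B² = (5/231)/(3/77) = 5/9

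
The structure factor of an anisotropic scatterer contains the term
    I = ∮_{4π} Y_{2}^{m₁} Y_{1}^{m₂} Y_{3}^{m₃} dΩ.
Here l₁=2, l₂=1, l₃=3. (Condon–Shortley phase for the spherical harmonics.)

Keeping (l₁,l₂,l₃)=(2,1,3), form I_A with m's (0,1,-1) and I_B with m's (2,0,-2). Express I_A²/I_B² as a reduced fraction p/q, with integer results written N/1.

Same 2,1,3: normalisation and zero-m 3j drop out of the ratio.
A: Δ: 0! 4! 2! / 7! → 1/105; sum: t=0:+1/8 = 1/8; 3j²(2 1 3; 0 1 -1) = Δ·Π!·Σ² = 2/35  (sign +1)
B: Δ: 0! 4! 2! / 7! → 1/105; sum: t=0:+1/24 = 1/24; 3j²(2 1 3; 2 0 -2) = Δ·Π!·Σ² = 1/21  (sign -1)
I_A²/I_B² = (2/35)/(1/21) = 6/5

6/5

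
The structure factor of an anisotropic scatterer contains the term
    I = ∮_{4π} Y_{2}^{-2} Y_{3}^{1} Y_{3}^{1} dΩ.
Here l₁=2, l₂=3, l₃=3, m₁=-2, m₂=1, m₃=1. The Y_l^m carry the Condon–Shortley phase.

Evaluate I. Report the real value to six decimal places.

Rules hold: Σm=0, L=8 even, 1≤3≤5.
N = 5·7·7 = 245
Δ = 2!·2!·4!/9! = 1/3780
Racah Σ t=0..2: t=0:+1/24 t=1:−1/4 t=2:+1/24 = -1/6
⇒ 3j(2 3 3; 0 0 0)² = 4/105, sgn +1
Racah Σ t=2..2: t=2:+1/16 = 1/16
⇒ 3j(2 3 3; -2 1 1)² = 2/35, sgn +1
4πI² = N·(3j₀)²·(3jₘ)² = 8/15
I = +1·√(0.533333/4π) = 0.20601291

0.206013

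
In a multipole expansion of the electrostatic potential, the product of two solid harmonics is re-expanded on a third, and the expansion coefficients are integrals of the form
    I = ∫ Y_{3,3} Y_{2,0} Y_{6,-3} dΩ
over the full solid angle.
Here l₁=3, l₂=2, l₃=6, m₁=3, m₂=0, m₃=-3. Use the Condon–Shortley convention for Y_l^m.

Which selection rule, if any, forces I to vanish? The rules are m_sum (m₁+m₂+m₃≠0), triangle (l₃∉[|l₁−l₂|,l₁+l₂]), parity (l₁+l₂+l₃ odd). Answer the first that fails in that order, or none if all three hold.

triangle

azimuthal sum: 3 + 0 − 3 = 0  ✓
1 ≤ 6 ≤ 5 (triangle on l)  ✗
L = 3 + 2 + 6 = 11 (odd)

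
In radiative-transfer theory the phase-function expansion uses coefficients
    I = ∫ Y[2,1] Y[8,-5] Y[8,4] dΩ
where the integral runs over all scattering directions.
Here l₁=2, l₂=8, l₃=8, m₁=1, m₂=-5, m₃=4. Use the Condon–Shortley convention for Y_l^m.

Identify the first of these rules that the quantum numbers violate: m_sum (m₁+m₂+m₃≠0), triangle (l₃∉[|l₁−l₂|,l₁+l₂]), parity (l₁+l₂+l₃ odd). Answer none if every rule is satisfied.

none

m₁+m₂+m₃ = 1 − 5 + 4 = 0  ✓
triangle: |2−8|=6 ≤ l₃=8 ≤ 2+8=10  ✓
parity: l₁+l₂+l₃ = 18 is even  ✓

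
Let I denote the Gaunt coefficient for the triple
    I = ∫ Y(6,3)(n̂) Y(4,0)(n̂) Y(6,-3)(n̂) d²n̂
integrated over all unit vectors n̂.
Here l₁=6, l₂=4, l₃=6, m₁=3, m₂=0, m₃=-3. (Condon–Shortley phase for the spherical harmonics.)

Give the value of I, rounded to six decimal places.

m-sum 0 ✓  L=16 even ✓  2≤6≤10 ✓
Π(2lᵢ+1) = 13×9×13 = 1521
triangle coeff Δ(6,4,6) = 1/15315300
Σ_t [0,4]: t=0:+1/829440 t=1:−1/25920 t=2:+1/9216 t=3:−1/25920 t=4:+1/829440 = 7/207360
(3j)²=28/2431 [(6 4 6; 0 0 0)], sign=+1
Σ_t [0,3]: t=0:+1/414720 t=1:−1/51840 t=2:+1/80640 t=3:−1/1451520 = -1/193536
(3j)²=81/17017 [(6 4 6; 3 0 -3)], sign=+1
⇒ 4πI² = 2916/34969
I = (+1)√(2916/34969/(4π)) = 0.08146053

0.081461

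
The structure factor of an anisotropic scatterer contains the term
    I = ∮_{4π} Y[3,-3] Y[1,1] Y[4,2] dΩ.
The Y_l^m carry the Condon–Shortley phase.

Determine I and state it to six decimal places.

m-sum 0 ✓  L=8 even ✓  2≤4≤4 ✓
Π(2lᵢ+1) = 7×3×9 = 189
triangle coeff Δ(3,1,4) = 1/252
Σ_t [0,0]: t=0:+1/36 = 1/36
(3j)²=4/63 [(3 1 4; 0 0 0)], sign=+1
Σ_t [0,0]: t=0:+1/1440 = 1/1440
(3j)²=1/252 [(3 1 4; -3 1 2)], sign=+1
⇒ 4πI² = 1/21
I = (+1)√(1/21/(4π)) = 0.06155813

0.061558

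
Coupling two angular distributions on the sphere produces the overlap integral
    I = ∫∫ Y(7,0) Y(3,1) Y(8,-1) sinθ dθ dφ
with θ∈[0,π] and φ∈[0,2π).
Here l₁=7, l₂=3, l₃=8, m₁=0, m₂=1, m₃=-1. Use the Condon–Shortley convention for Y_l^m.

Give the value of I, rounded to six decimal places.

-0.068135

Rules hold: Σm=0, L=18 even, 4≤8≤10.
N = 15·7·17 = 1785
Δ = 2!·12!·4!/19! = 1/5290740
Racah Σ t=0..2: t=0:+1/7257600 t=1:−1/2073600 t=2:+1/7257600 = -1/4838400
⇒ 3j(7 3 8; 0 0 0)² = 252/20995, sgn -1
Racah Σ t=0..2: t=0:+1/29030400 t=1:−1/3110400 t=2:+1/4838400 = -1/12441600
⇒ 3j(7 3 8; 0 1 -1)² = 343/125970, sgn +1
4πI² = N·(3j₀)²·(3jₘ)² = 302526/5185765
I = -1·√(0.0583378/4π) = -0.06813496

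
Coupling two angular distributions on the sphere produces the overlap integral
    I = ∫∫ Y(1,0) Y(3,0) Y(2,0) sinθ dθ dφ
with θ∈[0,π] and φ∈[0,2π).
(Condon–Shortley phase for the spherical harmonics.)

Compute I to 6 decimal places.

0.247767

Rules hold: Σm=0, L=6 even, 2≤2≤4.
N = 3·7·5 = 105
Δ = 2!·0!·4!/7! = 1/105
Racah Σ t=1..1: t=1:−1/4 = -1/4
⇒ 3j(1 3 2; 0 0 0)² = 3/35, sgn -1
(m-triple is (0,0,0) — same symbol as above.)
4πI² = N·(3j₀)²·(3jₘ)² = 27/35
I = +1·√(0.771429/4π) = 0.24776670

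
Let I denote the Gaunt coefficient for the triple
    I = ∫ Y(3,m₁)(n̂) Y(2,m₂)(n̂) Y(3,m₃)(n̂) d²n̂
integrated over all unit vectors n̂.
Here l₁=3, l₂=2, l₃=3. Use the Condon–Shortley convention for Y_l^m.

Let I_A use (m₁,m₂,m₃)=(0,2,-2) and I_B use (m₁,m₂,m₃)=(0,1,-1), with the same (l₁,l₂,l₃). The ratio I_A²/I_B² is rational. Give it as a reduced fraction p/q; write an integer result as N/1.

l's match ⇒ only the (l;m) 3-j factors differ between A and B.
A: triangle coeff Δ(3,2,3) = 1/3780; Σ_t [2,2]: t=2:+1/24 = 1/24; (3j)²=1/21 [(3 2 3; 0 2 -2)], sign=-1
B: triangle coeff Δ(3,2,3) = 1/3780; Σ_t [1,2]: t=1:−1/8 t=2:+1/12 = -1/24; (3j)²=1/210 [(3 2 3; 0 1 -1)], sign=-1
I_A²/I_B² = (1/21)/(1/210) = 10/1

10/1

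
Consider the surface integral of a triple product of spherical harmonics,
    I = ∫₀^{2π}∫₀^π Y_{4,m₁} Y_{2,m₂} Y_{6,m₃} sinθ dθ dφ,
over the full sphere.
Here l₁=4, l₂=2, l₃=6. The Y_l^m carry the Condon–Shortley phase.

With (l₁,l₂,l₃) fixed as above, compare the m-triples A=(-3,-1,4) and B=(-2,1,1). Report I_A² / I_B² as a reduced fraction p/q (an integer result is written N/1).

Shared (l₁,l₂,l₃)=(4,2,6): N and (l;000)² cancel in I_A²/I_B².
A: Δ = 0!·8!·4!/13! = 1/6435; Racah Σ t=0..0: t=0:+1/30240 = 1/30240; ⇒ 3j(4 2 6; -3 -1 4)² = 16/429, sgn +1
B: Δ = 0!·8!·4!/13! = 1/6435; Racah Σ t=0..0: t=0:+1/8640 = 1/8640; ⇒ 3j(4 2 6; -2 1 1)² = 14/1287, sgn -1
I_A²/I_B² = (16/429)/(14/1287) = 24/7

24/7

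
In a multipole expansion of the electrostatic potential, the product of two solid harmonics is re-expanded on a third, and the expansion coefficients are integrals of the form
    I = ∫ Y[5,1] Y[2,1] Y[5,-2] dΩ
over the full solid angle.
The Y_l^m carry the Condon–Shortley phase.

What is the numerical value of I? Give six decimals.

m-sum 0 ✓  L=12 even ✓  3≤5≤7 ✓
Π(2lᵢ+1) = 11×5×11 = 605
triangle coeff Δ(5,2,5) = 1/38610
Σ_t [0,2]: t=0:+1/2880 t=1:−1/576 t=2:+1/2880 = -1/960
(3j)²=10/429 [(5 2 5; 0 0 0)], sign=+1
Σ_t [1,2]: t=1:−1/1440 t=2:+1/2880 = -1/2880
(3j)²=7/715 [(5 2 5; 1 1 -2)], sign=+1
⇒ 4πI² = 70/507
I = (+1)√(70/507/(4π)) = 0.10481902

0.104819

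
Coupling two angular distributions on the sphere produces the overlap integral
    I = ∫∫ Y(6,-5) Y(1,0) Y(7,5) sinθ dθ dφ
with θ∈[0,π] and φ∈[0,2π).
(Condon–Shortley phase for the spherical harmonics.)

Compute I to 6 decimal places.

Checks pass: Σm=0; 14 even; l₃=7∈[5,7].
(2·6+1)(2·1+1)(2·7+1) = 585
Δ: 0! 12! 2! / 15! → 1/1365
sum: t=0:+1/518400 = 1/518400
3j²(6 1 7; 0 0 0) = Δ·Π!·Σ² = 7/195  (sign -1)
sum: t=0:+1/39916800 = 1/39916800
3j²(6 1 7; -5 0 5) = Δ·Π!·Σ² = 8/455  (sign +1)
combine: 4πI² = 585·7/195·8/455 = 24/65
take √, sign -1: I = -0.17141310

-0.171413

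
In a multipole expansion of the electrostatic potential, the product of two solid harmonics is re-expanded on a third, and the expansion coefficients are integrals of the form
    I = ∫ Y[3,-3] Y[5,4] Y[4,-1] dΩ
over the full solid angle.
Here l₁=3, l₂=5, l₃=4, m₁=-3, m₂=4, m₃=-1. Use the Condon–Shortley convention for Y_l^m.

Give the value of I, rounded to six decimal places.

m-sum 0 ✓  L=12 even ✓  2≤4≤8 ✓
Π(2lᵢ+1) = 7×11×9 = 693
triangle coeff Δ(3,5,4) = 1/180180
Σ_t [1,3]: t=1:−1/576 t=2:+1/144 t=3:−1/576 = 1/288
(3j)²=20/1001 [(3 5 4; 0 0 0)], sign=+1
Σ_t [4,4]: t=4:+1/5760 = 1/5760
(3j)²=9/286 [(3 5 4; -3 4 -1)], sign=-1
⇒ 4πI² = 810/1859
I = (-1)√(810/1859/(4π)) = -0.18620781

-0.186208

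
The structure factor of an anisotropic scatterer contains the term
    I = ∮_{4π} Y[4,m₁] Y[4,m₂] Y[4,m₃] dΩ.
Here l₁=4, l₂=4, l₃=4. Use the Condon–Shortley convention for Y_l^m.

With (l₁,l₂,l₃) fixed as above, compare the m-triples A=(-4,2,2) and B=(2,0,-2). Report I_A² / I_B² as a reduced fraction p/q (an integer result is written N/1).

l's match ⇒ only the (l;m) 3-j factors differ between A and B.
A: triangle coeff Δ(4,4,4) = 1/450450; Σ_t [4,4]: t=4:+1/2304 = 1/2304; (3j)²=5/143 [(4 4 4; -4 2 2)], sign=+1
B: triangle coeff Δ(4,4,4) = 1/450450; Σ_t [0,2]: t=0:+1/2304 t=1:−1/216 t=2:+1/384 = -11/6912; (3j)²=11/1638 [(4 4 4; 2 0 -2)], sign=-1
I_A²/I_B² = (5/143)/(11/1638) = 630/121

630/121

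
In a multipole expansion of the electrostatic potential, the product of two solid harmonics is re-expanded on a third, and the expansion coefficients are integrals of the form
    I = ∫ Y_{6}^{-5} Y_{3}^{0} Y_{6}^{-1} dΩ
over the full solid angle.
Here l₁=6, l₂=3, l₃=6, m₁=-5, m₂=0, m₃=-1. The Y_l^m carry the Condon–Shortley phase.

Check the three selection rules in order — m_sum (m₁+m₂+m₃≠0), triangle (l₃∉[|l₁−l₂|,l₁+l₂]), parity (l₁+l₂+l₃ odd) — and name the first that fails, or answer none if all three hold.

m₁+m₂+m₃ = -5 + 0 − 1 = -6  ✗
triangle: |6−3|=3 ≤ l₃=6 ≤ 6+3=9
parity: l₁+l₂+l₃ = 15 is odd

m_sum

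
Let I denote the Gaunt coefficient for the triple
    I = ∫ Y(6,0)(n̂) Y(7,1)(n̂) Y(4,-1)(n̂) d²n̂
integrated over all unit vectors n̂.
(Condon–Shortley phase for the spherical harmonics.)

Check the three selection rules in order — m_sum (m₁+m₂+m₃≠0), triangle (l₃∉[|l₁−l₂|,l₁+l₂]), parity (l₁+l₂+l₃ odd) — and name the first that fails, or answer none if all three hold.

parity

Σmᵢ = 0  ✓
l₃∈[|l₁−l₂|,l₁+l₂]=[1,13], have l₃=4  ✓
Σlᵢ = 17 ⇒ odd  ✗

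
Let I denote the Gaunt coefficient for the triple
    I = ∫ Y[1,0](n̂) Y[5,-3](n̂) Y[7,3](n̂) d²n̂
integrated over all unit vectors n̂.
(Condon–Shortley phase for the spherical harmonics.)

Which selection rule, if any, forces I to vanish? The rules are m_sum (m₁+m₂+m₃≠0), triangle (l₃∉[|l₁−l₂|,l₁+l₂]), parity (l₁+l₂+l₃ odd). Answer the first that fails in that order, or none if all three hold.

m₁+m₂+m₃ = 0 − 3 + 3 = 0  ✓
triangle: |1−5|=4 ≤ l₃=7 ≤ 1+5=6  ✗
parity: l₁+l₂+l₃ = 13 is odd

triangle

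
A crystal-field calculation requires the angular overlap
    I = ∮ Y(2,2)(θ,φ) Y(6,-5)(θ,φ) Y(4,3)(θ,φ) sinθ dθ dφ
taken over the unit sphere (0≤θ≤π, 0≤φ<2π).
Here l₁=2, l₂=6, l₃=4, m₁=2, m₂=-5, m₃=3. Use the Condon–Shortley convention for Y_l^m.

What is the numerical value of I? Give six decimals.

-0.288917

Checks pass: Σm=0; 12 even; l₃=4∈[4,8].
(2·2+1)(2·6+1)(2·4+1) = 585
Δ: 4! 0! 8! / 13! → 1/6435
sum: t=2:+1/2304 = 1/2304
3j²(2 6 4; 0 0 0) = Δ·Π!·Σ² = 5/143  (sign +1)
sum: t=0:+1/120960 = 1/120960
3j²(2 6 4; 2 -5 3) = Δ·Π!·Σ² = 2/39  (sign -1)
combine: 4πI² = 585·5/143·2/39 = 150/143
take √, sign -1: I = -0.28891672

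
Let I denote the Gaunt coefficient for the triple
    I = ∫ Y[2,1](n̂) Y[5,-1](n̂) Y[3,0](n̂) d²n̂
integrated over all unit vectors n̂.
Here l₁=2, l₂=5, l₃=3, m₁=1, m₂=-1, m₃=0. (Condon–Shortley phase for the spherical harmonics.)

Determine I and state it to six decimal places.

Rules hold: Σm=0, L=10 even, 3≤3≤7.
N = 5·11·7 = 385
Δ = 4!·0!·6!/11! = 1/2310
Racah Σ t=2..2: t=2:+1/144 = 1/144
⇒ 3j(2 5 3; 0 0 0)² = 10/231, sgn -1
Racah Σ t=1..1: t=1:−1/216 = -1/216
⇒ 3j(2 5 3; 1 -1 0)² = 8/231, sgn +1
4πI² = N·(3j₀)²·(3jₘ)² = 400/693
I = -1·√(0.577201/4π) = -0.21431790

-0.214318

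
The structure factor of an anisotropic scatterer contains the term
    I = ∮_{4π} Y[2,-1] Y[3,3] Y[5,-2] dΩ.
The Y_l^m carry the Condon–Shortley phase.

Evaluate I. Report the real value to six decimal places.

m-sum 0 ✓  L=10 even ✓  1≤5≤5 ✓
Π(2lᵢ+1) = 5×7×11 = 385
triangle coeff Δ(2,3,5) = 1/2310
Σ_t [0,0]: t=0:+1/144 = 1/144
(3j)²=10/231 [(2 3 5; 0 0 0)], sign=-1
Σ_t [0,0]: t=0:+1/4320 = 1/4320
(3j)²=1/330 [(2 3 5; -1 3 -2)], sign=-1
⇒ 4πI² = 5/99
I = (+1)√(5/99/(4π)) = 0.06339609

0.063396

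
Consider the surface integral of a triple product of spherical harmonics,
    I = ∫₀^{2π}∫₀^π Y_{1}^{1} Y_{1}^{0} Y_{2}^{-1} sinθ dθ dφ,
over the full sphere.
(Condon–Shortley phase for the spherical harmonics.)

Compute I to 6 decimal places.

-0.218510

Checks pass: Σm=0; 4 even; l₃=2∈[0,2].
(2·1+1)(2·1+1)(2·2+1) = 45
Δ: 0! 2! 2! / 5! → 1/30
sum: t=0:+1/1 = 1/1
3j²(1 1 2; 0 0 0) = Δ·Π!·Σ² = 2/15  (sign +1)
sum: t=0:+1/2 = 1/2
3j²(1 1 2; 1 0 -1) = Δ·Π!·Σ² = 1/10  (sign -1)
combine: 4πI² = 45·2/15·1/10 = 3/5
take √, sign -1: I = -0.21850969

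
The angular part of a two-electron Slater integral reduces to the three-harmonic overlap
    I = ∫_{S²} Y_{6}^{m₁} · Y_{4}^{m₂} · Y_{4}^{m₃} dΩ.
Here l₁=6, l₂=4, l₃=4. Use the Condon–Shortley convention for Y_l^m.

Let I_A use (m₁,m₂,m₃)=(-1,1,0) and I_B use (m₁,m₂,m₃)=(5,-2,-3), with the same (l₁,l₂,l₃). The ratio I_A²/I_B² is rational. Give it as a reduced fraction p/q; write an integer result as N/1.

l's match ⇒ only the (l;m) 3-j factors differ between A and B.
A: triangle coeff Δ(6,4,4) = 1/1261260; Σ_t [3,5]: t=3:−1/3456 t=4:+1/1728 t=5:−1/11520 = 7/34560; (3j)²=7/858 [(6 4 4; -1 1 0)], sign=+1
B: triangle coeff Δ(6,4,4) = 1/1261260; Σ_t [0,1]: t=0:+1/172800 t=1:−1/86400 = -1/172800; (3j)²=1/130 [(6 4 4; 5 -2 -3)], sign=+1
I_A²/I_B² = (7/858)/(1/130) = 35/33

35/33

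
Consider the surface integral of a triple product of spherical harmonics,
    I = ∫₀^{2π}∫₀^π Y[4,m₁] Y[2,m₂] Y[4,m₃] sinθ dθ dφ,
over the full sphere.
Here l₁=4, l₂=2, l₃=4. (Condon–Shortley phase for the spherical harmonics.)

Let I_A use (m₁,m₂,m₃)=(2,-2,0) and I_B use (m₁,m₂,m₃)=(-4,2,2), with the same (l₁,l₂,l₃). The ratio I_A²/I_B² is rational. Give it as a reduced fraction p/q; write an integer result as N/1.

Shared (l₁,l₂,l₃)=(4,2,4): N and (l;000)² cancel in I_A²/I_B².
A: Δ = 2!·6!·2!/11! = 1/13860; Racah Σ t=0..0: t=0:+1/192 = 1/192; ⇒ 3j(4 2 4; 2 -2 0)² = 3/77, sgn +1
B: Δ = 2!·6!·2!/11! = 1/13860; Racah Σ t=2..2: t=2:+1/2880 = 1/2880; ⇒ 3j(4 2 4; -4 2 2)² = 2/165, sgn +1
I_A²/I_B² = (3/77)/(2/165) = 45/14

45/14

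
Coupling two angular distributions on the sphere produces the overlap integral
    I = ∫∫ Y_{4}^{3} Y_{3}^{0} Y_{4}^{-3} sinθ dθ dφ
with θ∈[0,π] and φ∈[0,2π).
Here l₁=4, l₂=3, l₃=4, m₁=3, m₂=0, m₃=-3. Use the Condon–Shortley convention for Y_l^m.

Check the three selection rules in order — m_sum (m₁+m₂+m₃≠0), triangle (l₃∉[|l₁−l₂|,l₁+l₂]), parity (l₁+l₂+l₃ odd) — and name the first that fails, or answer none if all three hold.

parity

Σmᵢ = 0  ✓
l₃∈[|l₁−l₂|,l₁+l₂]=[1,7], have l₃=4  ✓
Σlᵢ = 11 ⇒ odd  ✗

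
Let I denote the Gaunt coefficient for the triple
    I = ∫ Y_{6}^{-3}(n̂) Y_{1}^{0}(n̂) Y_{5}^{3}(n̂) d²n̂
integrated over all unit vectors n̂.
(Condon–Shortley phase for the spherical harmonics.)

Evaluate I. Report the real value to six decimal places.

-0.212310

Rules hold: Σm=0, L=12 even, 5≤5≤7.
N = 13·3·11 = 429
Δ = 2!·10!·0!/13! = 1/858
Racah Σ t=1..1: t=1:−1/14400 = -1/14400
⇒ 3j(6 1 5; 0 0 0)² = 6/143, sgn +1
Racah Σ t=1..1: t=1:−1/80640 = -1/80640
⇒ 3j(6 1 5; -3 0 3)² = 9/286, sgn -1
4πI² = N·(3j₀)²·(3jₘ)² = 81/143
I = -1·√(0.566434/4π) = -0.21230956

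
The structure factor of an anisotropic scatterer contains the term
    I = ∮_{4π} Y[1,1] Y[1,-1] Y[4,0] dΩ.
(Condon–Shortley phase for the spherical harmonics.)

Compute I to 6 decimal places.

0.000000

triangle: need 0≤l₃≤2, have 4; I=0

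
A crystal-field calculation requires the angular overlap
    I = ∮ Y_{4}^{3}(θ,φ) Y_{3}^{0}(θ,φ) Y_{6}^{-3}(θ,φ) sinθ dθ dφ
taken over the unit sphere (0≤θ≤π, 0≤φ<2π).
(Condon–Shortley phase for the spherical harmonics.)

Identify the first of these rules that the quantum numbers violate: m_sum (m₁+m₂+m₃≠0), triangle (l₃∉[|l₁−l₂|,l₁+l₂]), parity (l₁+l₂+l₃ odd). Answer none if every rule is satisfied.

azimuthal sum: 3 + 0 − 3 = 0  ✓
1 ≤ 6 ≤ 7 (triangle on l)  ✓
L = 4 + 3 + 6 = 13 (odd)  ✗

parity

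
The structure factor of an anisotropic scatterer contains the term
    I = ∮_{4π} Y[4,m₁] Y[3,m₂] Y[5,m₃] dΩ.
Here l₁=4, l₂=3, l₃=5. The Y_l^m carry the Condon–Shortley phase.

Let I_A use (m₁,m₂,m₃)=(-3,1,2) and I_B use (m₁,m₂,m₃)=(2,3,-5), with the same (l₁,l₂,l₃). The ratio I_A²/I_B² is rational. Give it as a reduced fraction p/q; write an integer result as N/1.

l's match ⇒ only the (l;m) 3-j factors differ between A and B.
A: triangle coeff Δ(4,3,5) = 1/180180; Σ_t [1,2]: t=1:−1/4320 t=2:+1/960 = 7/8640; (3j)²=343/12870 [(4 3 5; -3 1 2)], sign=-1
B: triangle coeff Δ(4,3,5) = 1/180180; Σ_t [2,2]: t=2:+1/34560 = 1/34560; (3j)²=5/286 [(4 3 5; 2 3 -5)], sign=+1
I_A²/I_B² = (343/12870)/(5/286) = 343/225

343/225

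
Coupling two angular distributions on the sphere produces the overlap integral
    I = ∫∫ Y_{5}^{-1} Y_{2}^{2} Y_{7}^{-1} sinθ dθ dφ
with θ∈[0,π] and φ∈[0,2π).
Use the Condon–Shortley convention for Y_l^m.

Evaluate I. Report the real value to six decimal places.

-0.094812

m-sum 0 ✓  L=14 even ✓  3≤7≤7 ✓
Π(2lᵢ+1) = 11×5×15 = 825
triangle coeff Δ(5,2,7) = 1/15015
Σ_t [0,0]: t=0:+1/57600 = 1/57600
(3j)²=21/715 [(5 2 7; 0 0 0)], sign=-1
Σ_t [0,0]: t=0:+1/414720 = 1/414720
(3j)²=2/429 [(5 2 7; -1 2 -1)], sign=+1
⇒ 4πI² = 210/1859
I = (-1)√(210/1859/(4π)) = -0.09481237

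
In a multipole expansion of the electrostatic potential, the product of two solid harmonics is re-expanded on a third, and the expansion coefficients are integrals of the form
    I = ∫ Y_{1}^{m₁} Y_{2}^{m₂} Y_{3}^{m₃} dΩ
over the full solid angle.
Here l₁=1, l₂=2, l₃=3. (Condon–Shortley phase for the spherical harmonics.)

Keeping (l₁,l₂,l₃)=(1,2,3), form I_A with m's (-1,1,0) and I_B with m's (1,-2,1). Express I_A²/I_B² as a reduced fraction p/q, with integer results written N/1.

Same 1,2,3: normalisation and zero-m 3j drop out of the ratio.
A: Δ: 0! 2! 4! / 7! → 1/105; sum: t=0:+1/12 = 1/12; 3j²(1 2 3; -1 1 0) = Δ·Π!·Σ² = 1/35  (sign -1)
B: Δ: 0! 2! 4! / 7! → 1/105; sum: t=0:+1/48 = 1/48; 3j²(1 2 3; 1 -2 1) = Δ·Π!·Σ² = 1/105  (sign +1)
I_A²/I_B² = (1/35)/(1/105) = 3/1

3/1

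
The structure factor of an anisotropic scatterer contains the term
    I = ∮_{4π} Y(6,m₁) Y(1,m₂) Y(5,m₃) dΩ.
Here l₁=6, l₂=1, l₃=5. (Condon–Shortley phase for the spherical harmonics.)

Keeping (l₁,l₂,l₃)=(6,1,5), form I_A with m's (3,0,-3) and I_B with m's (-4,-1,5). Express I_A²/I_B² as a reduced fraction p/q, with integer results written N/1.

27/1

Shared (l₁,l₂,l₃)=(6,1,5): N and (l;000)² cancel in I_A²/I_B².
A: Δ = 2!·10!·0!/13! = 1/858; Racah Σ t=1..1: t=1:−1/80640 = -1/80640; ⇒ 3j(6 1 5; 3 0 -3)² = 9/286, sgn -1
B: Δ = 2!·10!·0!/13! = 1/858; Racah Σ t=0..0: t=0:+1/7257600 = 1/7257600; ⇒ 3j(6 1 5; -4 -1 5)² = 1/858, sgn +1
I_A²/I_B² = (9/286)/(1/858) = 27/1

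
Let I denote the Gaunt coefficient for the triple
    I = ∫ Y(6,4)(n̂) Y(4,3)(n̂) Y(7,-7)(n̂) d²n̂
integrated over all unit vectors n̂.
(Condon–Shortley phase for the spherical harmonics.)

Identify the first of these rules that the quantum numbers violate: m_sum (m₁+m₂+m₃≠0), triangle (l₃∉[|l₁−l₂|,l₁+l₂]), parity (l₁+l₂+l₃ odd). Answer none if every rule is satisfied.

Σmᵢ = 0  ✓
l₃∈[|l₁−l₂|,l₁+l₂]=[2,10], have l₃=7  ✓
Σlᵢ = 17 ⇒ odd  ✗

parity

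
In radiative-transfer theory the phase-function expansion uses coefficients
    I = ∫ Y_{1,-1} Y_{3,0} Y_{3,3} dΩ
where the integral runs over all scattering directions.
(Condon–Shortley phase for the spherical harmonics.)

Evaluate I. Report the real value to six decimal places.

m-sum = -1 + 0 + 3 = 2 ≠ 0 ⇒ I = 0

0.000000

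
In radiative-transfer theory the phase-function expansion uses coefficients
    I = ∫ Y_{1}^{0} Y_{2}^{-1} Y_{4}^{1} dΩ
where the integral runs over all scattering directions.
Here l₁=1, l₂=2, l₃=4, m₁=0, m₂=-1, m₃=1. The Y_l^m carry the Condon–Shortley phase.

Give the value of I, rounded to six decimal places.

0.000000

l₃=4 ∉ [1,3] — triangle fails ⇒ I = 0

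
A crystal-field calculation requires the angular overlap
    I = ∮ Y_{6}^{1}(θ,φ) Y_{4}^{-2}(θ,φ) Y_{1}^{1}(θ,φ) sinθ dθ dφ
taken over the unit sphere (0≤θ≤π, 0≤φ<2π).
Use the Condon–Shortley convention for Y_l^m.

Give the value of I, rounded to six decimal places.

|6−4|≤1≤6+4 violated ⇒ I = 0

0.000000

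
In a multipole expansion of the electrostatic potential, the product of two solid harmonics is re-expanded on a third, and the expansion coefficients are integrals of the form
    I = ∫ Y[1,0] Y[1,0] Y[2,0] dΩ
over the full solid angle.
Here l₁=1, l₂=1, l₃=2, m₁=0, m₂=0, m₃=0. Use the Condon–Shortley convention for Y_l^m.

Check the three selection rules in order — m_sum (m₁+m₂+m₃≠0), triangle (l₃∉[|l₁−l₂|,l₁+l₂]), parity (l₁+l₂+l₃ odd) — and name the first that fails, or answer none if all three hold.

none

azimuthal sum: 0 + 0 + 0 = 0  ✓
0 ≤ 2 ≤ 2 (triangle on l)  ✓
L = 1 + 1 + 2 = 4 (even)  ✓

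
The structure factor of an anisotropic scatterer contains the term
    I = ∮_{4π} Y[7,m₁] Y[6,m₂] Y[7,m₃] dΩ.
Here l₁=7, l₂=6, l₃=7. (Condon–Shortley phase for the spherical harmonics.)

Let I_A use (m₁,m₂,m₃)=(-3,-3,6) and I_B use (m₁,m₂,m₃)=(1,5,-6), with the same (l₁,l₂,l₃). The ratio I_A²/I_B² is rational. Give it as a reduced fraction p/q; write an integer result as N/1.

Same 7,6,7: normalisation and zero-m 3j drop out of the ratio.
A: Δ: 6! 8! 6! / 21! → 1/2444321880; sum: t=2:+1/232243200 t=3:−1/130636800 = -1/298598400; 3j²(7 6 7; -3 -3 6) = Δ·Π!·Σ² = 7/1292  (sign +1)
B: Δ: 6! 8! 6! / 21! → 1/2444321880; sum: t=5:−1/435456000 t=6:+1/3483648000 = -1/497664000; 3j²(7 6 7; 1 5 -6) = Δ·Π!·Σ² = 77/6460  (sign +1)
I_A²/I_B² = (7/1292)/(77/6460) = 5/11

5/11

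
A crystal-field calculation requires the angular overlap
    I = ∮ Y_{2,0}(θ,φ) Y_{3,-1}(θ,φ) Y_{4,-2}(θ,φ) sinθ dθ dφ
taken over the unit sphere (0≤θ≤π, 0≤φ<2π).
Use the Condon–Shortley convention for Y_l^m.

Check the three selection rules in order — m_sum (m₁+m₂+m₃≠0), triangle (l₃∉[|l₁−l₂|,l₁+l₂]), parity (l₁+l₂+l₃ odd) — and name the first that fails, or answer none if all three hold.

m₁+m₂+m₃ = 0 − 1 − 2 = -3  ✗
triangle: |2−3|=1 ≤ l₃=4 ≤ 2+3=5
parity: l₁+l₂+l₃ = 9 is odd

m_sum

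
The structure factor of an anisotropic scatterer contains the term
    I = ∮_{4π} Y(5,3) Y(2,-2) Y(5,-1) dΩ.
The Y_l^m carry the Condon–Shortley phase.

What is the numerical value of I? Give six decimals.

m-sum 0 ✓  L=12 even ✓  3≤5≤7 ✓
Π(2lᵢ+1) = 11×5×11 = 605
triangle coeff Δ(5,2,5) = 1/38610
Σ_t [0,2]: t=0:+1/2880 t=1:−1/576 t=2:+1/2880 = -1/960
(3j)²=10/429 [(5 2 5; 0 0 0)], sign=+1
Σ_t [0,0]: t=0:+1/5760 = 1/5760
(3j)²=56/2145 [(5 2 5; 3 -2 -1)], sign=+1
⇒ 4πI² = 560/1521
I = (+1)√(560/1521/(4π)) = 0.17116875

0.171169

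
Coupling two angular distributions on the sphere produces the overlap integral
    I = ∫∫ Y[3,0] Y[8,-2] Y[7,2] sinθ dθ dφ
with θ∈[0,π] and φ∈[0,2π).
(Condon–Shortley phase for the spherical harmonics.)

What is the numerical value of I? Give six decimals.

m-sum 0 ✓  L=18 even ✓  5≤7≤11 ✓
Π(2lᵢ+1) = 7×17×15 = 1785
triangle coeff Δ(3,8,7) = 1/5290740
Σ_t [1,3]: t=1:−1/7257600 t=2:+1/2073600 t=3:−1/7257600 = 1/4838400
(3j)²=252/20995 [(3 8 7; 0 0 0)], sign=-1
Σ_t [1,3]: t=1:−1/7257600 t=2:+1/3870720 t=3:−1/26127360 = 43/522547200
(3j)²=1849/352716 [(3 8 7; 0 -2 2)], sign=-1
⇒ 4πI² = 116487/1037153
I = (+1)√(116487/1037153/(4π)) = 0.09453930

0.094539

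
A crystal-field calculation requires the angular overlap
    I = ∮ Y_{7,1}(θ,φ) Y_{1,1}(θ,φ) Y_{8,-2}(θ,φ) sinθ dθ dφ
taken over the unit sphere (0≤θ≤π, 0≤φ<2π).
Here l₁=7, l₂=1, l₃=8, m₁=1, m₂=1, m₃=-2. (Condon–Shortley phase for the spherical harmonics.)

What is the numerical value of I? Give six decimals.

0.205254

Checks pass: Σm=0; 16 even; l₃=8∈[6,8].
(2·7+1)(2·1+1)(2·8+1) = 765
Δ: 0! 14! 2! / 17! → 1/2040
sum: t=0:+1/25401600 = 1/25401600
3j²(7 1 8; 0 0 0) = Δ·Π!·Σ² = 8/255  (sign +1)
sum: t=0:+1/58060800 = 1/58060800
3j²(7 1 8; 1 1 -2) = Δ·Π!·Σ² = 3/136  (sign +1)
combine: 4πI² = 765·8/255·3/136 = 9/17
take √, sign +1: I = 0.20525411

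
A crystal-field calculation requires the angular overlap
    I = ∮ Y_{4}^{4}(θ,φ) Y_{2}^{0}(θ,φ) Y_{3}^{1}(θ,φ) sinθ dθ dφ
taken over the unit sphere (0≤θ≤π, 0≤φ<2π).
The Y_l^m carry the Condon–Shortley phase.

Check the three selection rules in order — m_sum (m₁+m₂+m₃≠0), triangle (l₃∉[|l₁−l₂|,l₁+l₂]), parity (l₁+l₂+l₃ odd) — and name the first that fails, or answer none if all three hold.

m_sum

Σmᵢ = 5  ✗
l₃∈[|l₁−l₂|,l₁+l₂]=[2,6], have l₃=3
Σlᵢ = 9 ⇒ odd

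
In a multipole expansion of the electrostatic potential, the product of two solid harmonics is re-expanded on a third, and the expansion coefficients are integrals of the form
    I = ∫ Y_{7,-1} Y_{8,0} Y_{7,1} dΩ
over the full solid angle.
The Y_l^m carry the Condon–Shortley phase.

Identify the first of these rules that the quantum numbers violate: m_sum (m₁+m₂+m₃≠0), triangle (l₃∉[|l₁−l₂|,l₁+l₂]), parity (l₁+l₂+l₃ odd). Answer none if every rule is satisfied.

none

Σmᵢ = 0  ✓
l₃∈[|l₁−l₂|,l₁+l₂]=[1,15], have l₃=7  ✓
Σlᵢ = 22 ⇒ even  ✓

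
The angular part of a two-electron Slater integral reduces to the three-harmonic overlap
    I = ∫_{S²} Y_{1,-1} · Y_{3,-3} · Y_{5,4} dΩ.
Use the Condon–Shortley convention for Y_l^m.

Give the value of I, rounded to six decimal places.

triangle: need 2≤l₃≤4, have 5; I=0

0.000000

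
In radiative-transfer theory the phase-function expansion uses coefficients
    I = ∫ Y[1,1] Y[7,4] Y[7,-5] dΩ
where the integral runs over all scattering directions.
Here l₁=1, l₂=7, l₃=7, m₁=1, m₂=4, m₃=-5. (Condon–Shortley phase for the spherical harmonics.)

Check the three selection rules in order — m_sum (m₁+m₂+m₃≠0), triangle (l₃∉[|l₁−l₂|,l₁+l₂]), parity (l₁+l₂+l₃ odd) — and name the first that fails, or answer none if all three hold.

m₁+m₂+m₃ = 1 + 4 − 5 = 0  ✓
triangle: |1−7|=6 ≤ l₃=7 ≤ 1+7=8  ✓
parity: l₁+l₂+l₃ = 15 is odd  ✗

parity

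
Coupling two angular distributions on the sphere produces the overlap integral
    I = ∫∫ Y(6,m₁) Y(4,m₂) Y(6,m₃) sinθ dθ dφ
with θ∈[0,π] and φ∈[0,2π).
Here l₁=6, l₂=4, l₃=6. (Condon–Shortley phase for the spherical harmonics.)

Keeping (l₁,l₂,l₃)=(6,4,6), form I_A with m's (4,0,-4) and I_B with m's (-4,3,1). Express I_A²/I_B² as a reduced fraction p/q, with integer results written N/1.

768/875

Same 6,4,6: normalisation and zero-m 3j drop out of the ratio.
A: Δ: 4! 8! 4! / 17! → 1/15315300; sum: t=0:+1/829440 t=1:−1/181440 t=2:+1/645120 = -1/362880; 3j²(6 4 6; 4 0 -4) = Δ·Π!·Σ² = 256/17017  (sign -1)
B: Δ: 4! 8! 4! / 17! → 1/15315300; sum: t=3:−1/725760 t=4:+1/207360 = 1/290304; 3j²(6 4 6; -4 3 1) = Δ·Π!·Σ² = 125/7293  (sign -1)
I_A²/I_B² = (256/17017)/(125/7293) = 768/875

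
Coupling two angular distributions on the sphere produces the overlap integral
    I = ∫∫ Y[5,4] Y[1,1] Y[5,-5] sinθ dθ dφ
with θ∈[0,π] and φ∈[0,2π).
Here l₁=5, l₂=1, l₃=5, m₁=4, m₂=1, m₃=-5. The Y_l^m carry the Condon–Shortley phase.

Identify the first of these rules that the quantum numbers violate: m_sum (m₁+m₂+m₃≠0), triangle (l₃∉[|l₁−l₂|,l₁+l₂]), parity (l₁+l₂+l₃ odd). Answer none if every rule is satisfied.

parity

azimuthal sum: 4 + 1 − 5 = 0  ✓
4 ≤ 5 ≤ 6 (triangle on l)  ✓
L = 5 + 1 + 5 = 11 (odd)  ✗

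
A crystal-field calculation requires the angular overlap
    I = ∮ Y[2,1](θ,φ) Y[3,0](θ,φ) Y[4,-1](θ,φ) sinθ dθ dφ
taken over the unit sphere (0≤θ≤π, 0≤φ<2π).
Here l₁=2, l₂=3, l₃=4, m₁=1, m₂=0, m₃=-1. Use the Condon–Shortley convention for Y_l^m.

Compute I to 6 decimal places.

l₁+l₂+l₃=9 is odd: 3j(l;000)=0 ⇒ I=0

0.000000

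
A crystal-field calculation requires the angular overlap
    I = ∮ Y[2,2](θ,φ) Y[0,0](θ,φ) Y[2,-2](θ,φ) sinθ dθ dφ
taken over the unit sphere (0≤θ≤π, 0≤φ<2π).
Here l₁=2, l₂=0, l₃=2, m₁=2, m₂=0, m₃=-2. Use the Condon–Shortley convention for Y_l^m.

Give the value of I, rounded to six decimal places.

Rules hold: Σm=0, L=4 even, 2≤2≤2.
N = 5·1·5 = 25
Δ = 0!·4!·0!/5! = 1/5
Racah Σ t=0..0: t=0:+1/4 = 1/4
⇒ 3j(2 0 2; 0 0 0)² = 1/5, sgn +1
Racah Σ t=0..0: t=0:+1/24 = 1/24
⇒ 3j(2 0 2; 2 0 -2)² = 1/5, sgn +1
4πI² = N·(3j₀)²·(3jₘ)² = 1/1
I = +1·√(1/4π) = 0.28209479

0.282095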